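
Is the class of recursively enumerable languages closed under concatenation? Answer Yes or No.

Yes

Dovetail over all split points of the input and all step bounds t = 1, 2, …, simulating the recogniser for L₁ on the prefix and the recogniser for L₂ on the suffix for t steps; accept if for some split both accept.
So the recursively enumerable languages are closed under concatenation.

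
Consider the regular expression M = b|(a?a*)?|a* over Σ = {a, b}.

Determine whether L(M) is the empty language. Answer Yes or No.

No

The empty string ε matches the expression, so it belongs to L(M).
Since L(M) contains at least one string, it is not empty.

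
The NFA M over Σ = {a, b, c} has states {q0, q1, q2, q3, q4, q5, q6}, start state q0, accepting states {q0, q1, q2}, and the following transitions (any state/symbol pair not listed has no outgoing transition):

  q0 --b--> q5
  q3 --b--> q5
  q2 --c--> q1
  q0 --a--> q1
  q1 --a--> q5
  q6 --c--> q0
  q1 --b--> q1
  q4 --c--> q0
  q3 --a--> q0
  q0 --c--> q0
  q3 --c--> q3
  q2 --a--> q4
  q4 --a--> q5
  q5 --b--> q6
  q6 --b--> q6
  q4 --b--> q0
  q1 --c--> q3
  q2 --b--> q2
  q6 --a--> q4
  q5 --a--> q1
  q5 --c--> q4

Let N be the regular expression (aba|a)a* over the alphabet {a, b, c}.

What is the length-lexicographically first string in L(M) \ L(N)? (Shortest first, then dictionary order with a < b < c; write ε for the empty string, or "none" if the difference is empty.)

The empty string ε is accepted by M but not by N.
Since ε is the unique shortest string, it is the required witness.

ε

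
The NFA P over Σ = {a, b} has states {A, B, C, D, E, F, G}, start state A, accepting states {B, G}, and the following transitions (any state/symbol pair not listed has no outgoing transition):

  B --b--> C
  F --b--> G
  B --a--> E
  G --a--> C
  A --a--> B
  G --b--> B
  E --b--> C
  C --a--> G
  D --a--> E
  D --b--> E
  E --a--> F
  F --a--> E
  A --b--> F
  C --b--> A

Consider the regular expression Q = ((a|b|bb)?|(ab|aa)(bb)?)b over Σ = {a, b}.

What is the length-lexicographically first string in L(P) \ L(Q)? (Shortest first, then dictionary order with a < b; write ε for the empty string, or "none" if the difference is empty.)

a

The string a is accepted by P but not by Q.
No shorter string lies in the difference, and a is the lexicographically first length-1 string in L(P) \ L(Q).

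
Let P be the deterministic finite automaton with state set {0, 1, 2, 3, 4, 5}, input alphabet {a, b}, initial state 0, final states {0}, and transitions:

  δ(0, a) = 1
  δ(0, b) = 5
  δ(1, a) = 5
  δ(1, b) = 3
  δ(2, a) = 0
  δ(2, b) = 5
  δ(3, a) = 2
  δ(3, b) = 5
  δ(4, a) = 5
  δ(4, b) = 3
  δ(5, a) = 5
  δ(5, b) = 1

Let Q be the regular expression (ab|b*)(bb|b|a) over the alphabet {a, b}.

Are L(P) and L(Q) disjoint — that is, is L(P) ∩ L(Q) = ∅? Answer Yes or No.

Converting the expression Q to a DFA (subset construction, then merging equivalent states) gives the minimal DFA with states {q0, q1, q2, q3, q4, q5, q6}, start state q0, accepting states {q1, q2, q5, q6} and transitions q0: a→q1, b→q2; q1: a→q3, b→q4; q2: a→q5, b→q2; q3: a→q3, b→q3; q4: a→q5, b→q6; q5: a→q3, b→q3; q6: a→q3, b→q5.
Exploring the product automaton P × Q from the start pair (0, q0), following both machines on each input symbol, reaches 15 state pairs: (0, q0), (1, q1), (5, q2), (5, q3), (3, q4), (5, q5), (1, q2), (1, q3), (2, q5), (5, q6), (3, q2), (3, q3), (0, q3), (1, q5), (2, q3).
P accepts in {0} and Q accepts in {q1, q2, q5, q6}; no reachable pair has both components accepting, so no string drives both machines to acceptance simultaneously and L(P) ∩ L(Q) = ∅.
So no string is accepted by both, and the intersection is empty.

Yes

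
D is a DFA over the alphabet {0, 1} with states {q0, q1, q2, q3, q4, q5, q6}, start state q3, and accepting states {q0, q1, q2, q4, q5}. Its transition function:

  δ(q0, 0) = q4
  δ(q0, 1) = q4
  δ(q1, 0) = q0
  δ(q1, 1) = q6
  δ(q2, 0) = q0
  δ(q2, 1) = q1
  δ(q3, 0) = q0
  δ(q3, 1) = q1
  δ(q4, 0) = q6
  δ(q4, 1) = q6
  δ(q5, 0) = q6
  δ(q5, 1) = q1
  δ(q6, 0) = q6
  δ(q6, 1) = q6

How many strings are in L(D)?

The useful subgraph on states {q0, q1, q3, q4} is acyclic, so L(D) is finite; the longest accepting path visits 4 useful states, giving maximum string length 3.
Counting accepting paths from q3 by length: 2 of length 1, 3 of length 2, 2 of length 3. Total 7.

7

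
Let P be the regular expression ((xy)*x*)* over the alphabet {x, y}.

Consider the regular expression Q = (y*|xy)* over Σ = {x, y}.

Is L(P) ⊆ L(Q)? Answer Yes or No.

No

The string x is in L(P) but not in L(Q).
So L(P) ⊄ L(Q).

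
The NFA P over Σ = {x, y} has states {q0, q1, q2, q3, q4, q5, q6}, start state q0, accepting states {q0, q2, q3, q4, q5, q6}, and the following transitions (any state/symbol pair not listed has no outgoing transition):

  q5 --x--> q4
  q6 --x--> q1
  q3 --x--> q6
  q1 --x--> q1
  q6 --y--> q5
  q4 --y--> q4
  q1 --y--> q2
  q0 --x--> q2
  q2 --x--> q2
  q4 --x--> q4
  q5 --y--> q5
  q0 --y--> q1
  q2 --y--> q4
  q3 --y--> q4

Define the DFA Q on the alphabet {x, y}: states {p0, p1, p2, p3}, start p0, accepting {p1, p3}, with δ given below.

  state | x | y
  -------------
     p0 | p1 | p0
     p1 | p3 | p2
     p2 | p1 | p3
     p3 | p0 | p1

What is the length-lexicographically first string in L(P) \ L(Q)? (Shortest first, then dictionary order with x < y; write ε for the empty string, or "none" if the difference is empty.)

ε

The empty string ε is accepted by P but not by Q.
Since ε is the unique shortest string, it is the required witness.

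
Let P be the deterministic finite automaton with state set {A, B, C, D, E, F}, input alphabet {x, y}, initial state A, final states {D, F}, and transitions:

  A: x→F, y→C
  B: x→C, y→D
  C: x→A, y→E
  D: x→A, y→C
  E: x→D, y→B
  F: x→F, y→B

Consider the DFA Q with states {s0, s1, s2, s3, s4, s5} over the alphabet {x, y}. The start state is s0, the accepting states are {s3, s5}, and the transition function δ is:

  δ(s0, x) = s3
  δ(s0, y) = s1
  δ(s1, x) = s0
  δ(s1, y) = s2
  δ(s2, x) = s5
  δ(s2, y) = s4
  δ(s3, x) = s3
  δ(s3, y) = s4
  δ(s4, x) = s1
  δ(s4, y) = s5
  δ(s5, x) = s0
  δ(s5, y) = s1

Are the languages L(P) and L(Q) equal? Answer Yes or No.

Exploring the product automaton P × Q from the start pair (A, s0), following both machines on each input symbol, reaches 6 state pairs: (A, s0), (F, s3), (C, s1), (B, s4), (E, s2), (D, s5).
P accepts in {D, F} and Q accepts in {s3, s5}. In every reachable pair the two components are either both accepting — (F, s3), (D, s5) — or both non-accepting, so no string is accepted by exactly one of the machines: L(P) \ L(Q) and L(Q) \ L(P) are both empty.
Hence every string is accepted by P iff it is accepted by Q, and the two languages coincide.

Yes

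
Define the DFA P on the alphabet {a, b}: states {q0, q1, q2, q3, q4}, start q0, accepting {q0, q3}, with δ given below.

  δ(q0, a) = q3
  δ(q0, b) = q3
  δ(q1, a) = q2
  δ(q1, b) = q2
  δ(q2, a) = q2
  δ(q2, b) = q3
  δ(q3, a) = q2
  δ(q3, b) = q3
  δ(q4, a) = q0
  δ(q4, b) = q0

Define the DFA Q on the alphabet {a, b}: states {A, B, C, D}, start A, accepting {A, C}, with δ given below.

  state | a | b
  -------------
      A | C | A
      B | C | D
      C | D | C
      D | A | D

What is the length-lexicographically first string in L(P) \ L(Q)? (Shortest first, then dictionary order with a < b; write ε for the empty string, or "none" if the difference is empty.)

The string aab is accepted by P but not by Q.
No shorter string lies in the difference, and aab is the lexicographically first length-3 string in L(P) \ L(Q).

aab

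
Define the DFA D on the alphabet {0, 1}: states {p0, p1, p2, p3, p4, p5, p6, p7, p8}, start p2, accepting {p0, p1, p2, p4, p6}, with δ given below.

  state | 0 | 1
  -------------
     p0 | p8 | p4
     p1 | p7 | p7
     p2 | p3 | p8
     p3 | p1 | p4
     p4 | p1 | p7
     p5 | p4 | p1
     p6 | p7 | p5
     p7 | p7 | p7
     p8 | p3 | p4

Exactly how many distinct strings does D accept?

The useful subgraph on states {p1, p2, p3, p4, p8} is acyclic, so L(D) is finite; the longest accepting path visits 5 useful states, giving maximum string length 4.
Counting accepting paths from p2 by length: 1 of length 0, 3 of length 2, 4 of length 3, 1 of length 4. Total 9.

9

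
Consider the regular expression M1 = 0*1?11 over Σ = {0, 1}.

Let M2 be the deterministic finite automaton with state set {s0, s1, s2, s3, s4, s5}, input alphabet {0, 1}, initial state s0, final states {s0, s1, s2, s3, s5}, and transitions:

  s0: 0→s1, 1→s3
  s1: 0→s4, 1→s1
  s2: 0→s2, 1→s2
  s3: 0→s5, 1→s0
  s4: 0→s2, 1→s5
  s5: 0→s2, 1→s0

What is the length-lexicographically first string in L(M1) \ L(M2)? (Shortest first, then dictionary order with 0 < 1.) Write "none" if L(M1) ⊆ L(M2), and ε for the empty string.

Converting the expression M1 to a DFA (subset construction, then merging equivalent states) gives the minimal DFA with states {r0, r1, r2, r3, r4}, start state r0, accepting states {r3, r4} and transitions r0: 0→r0, 1→r1; r1: 0→r2, 1→r3; r2: 0→r2, 1→r2; r3: 0→r2, 1→r4; r4: 0→r2, 1→r2.
Exploring the product automaton M1 × M2 from the start pair (r0, s0), following both machines on each input symbol, reaches 20 state pairs: (r0, s0), (r0, s1), (r1, s3), (r0, s4), (r1, s1), (r2, s5), (r3, s0), (r0, s2), (r1, s5), (r2, s4), (r3, s1), (r2, s2), (r2, s0), (r2, s1), (r4, s3), (r1, s2), (r4, s1), (r2, s3), (r3, s2), (r4, s2).
M1 accepts in {r3, r4} and M2 accepts in {s0, s1, s2, s3, s5}. The reachable pairs whose M1-component is accepting are (r3, s0), (r3, s1), (r4, s3), (r4, s1), (r3, s2), (r4, s2); in each of them the M2-component is accepting too, so the product for L(M1) \ L(M2) (M1-component accepting, M2-component rejecting) has no reachable accepting pair and the difference is empty.
So every string accepted by M1 is also accepted by M2: L(M1) \ L(M2) = ∅ and there is no such string.

none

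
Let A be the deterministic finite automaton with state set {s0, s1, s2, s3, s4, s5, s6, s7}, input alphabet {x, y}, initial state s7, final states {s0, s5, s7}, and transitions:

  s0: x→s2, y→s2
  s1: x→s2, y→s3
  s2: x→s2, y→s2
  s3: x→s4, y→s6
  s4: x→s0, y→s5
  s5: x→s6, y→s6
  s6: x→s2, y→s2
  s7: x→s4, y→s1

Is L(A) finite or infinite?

finite

The useful states (reachable from s7 and able to reach an accepting state) are {s0, s1, s3, s4, s5, s7}.
Restricted to these states the transition graph has no cycle, so every accepting path has bounded length and L is finite.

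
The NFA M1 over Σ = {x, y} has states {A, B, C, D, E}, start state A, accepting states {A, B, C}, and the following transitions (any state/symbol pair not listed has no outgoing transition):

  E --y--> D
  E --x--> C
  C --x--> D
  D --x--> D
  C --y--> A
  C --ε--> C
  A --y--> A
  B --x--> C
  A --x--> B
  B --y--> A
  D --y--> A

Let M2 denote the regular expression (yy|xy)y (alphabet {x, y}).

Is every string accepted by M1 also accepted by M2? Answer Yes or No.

The empty string ε is in L(M1) but not in L(M2).
So L(M1) ⊄ L(M2).

No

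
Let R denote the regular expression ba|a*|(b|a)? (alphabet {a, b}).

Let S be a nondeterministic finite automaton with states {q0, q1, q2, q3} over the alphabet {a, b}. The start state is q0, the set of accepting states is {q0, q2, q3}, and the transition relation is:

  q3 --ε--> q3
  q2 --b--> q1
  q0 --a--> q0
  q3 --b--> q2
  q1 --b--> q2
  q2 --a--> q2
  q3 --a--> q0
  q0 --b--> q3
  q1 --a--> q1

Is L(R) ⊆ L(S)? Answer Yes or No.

Converting the expression R to a DFA (subset construction, then merging equivalent states) gives the minimal DFA with states {r0, r1, r2, r3, r4}, start state r0, accepting states {r0, r1, r2, r4} and transitions r0: a→r1, b→r2; r1: a→r1, b→r3; r2: a→r4, b→r3; r3: a→r3, b→r3; r4: a→r3, b→r3.
Exploring the product automaton R × S from the start pair (r0, q0), following both machines on each input symbol, reaches 8 state pairs: (r0, q0), (r1, q0), (r2, q3), (r3, q3), (r4, q0), (r3, q2), (r3, q0), (r3, q1).
R accepts in {r0, r1, r2, r4} and S accepts in {q0, q2, q3}. The reachable pairs whose R-component is accepting are (r0, q0), (r1, q0), (r2, q3), (r4, q0); in each of them the S-component is accepting too, so the product for L(R) \ L(S) (R-component accepting, S-component rejecting) has no reachable accepting pair and the difference is empty.
Hence every string in L(R) is also in L(S).

Yes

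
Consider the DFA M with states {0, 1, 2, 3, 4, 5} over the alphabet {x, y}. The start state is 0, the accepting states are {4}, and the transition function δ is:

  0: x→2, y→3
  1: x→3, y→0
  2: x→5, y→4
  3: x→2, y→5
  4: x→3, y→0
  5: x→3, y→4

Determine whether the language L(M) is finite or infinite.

infinite

State 0 is reachable from the start and can reach an accepting state, and it lies on the cycle 0 → 2 → 4 → 0.
Traversing that cycle any number of times yields accepted strings of unbounded length, so the language is infinite.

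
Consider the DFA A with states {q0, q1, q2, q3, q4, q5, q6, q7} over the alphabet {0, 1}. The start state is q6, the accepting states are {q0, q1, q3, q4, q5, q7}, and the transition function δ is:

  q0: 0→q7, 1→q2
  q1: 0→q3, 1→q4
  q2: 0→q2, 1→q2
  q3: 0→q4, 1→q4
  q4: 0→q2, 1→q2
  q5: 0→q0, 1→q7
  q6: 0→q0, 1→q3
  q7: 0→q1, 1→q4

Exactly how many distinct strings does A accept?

11

The useful subgraph on states {q0, q1, q3, q4, q6, q7} is acyclic, so L(A) is finite; the longest accepting path visits 6 useful states, giving maximum string length 5.
Counting accepting paths from q6 by length: 2 of length 1, 3 of length 2, 2 of length 3, 2 of length 4, 2 of length 5. Total 11.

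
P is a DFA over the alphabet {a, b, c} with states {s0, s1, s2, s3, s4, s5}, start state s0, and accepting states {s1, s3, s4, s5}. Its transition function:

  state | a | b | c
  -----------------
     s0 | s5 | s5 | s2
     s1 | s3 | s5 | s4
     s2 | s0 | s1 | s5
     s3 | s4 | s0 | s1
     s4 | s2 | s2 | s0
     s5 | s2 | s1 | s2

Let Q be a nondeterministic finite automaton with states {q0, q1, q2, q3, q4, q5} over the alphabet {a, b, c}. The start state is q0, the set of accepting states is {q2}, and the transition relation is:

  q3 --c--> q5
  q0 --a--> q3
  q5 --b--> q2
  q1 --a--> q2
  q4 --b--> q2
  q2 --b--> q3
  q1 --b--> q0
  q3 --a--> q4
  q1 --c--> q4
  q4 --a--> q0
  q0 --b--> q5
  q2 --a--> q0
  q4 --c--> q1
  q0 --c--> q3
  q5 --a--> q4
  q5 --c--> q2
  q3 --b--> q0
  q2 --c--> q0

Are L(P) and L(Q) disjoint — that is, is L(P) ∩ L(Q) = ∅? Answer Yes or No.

No

The string bb is accepted by both P and Q.
Hence L(P) ∩ L(Q) ≠ ∅.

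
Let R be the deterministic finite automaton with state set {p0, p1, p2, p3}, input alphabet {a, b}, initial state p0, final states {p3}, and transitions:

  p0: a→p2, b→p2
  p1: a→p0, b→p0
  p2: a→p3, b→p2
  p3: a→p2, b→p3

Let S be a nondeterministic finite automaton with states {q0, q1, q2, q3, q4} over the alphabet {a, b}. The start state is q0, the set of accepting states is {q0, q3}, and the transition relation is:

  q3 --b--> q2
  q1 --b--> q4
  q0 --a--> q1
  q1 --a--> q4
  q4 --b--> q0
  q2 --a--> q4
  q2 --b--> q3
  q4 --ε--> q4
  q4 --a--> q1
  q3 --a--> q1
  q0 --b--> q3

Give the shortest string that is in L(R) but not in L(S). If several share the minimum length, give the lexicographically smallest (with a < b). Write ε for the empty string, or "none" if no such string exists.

The string aa is accepted by R but not by S.
No shorter string lies in the difference, and aa is the lexicographically first length-2 string in L(R) \ L(S).

aa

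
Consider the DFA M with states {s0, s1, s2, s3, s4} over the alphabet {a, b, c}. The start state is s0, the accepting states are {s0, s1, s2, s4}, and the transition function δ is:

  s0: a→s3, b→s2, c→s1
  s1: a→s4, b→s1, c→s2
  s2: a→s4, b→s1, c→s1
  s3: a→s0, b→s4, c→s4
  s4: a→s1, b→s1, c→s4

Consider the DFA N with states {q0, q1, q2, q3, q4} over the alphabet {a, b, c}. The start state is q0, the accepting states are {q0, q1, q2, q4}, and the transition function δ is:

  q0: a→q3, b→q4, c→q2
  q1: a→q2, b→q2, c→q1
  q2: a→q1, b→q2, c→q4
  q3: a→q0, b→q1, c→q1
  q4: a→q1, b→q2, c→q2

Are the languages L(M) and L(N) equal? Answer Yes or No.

Exploring the product automaton M × N from the start pair (s0, q0), following both machines on each input symbol, reaches 5 state pairs: (s0, q0), (s3, q3), (s2, q4), (s1, q2), (s4, q1).
M accepts in {s0, s1, s2, s4} and N accepts in {q0, q1, q2, q4}. In every reachable pair the two components are either both accepting — (s0, q0), (s2, q4), (s1, q2), (s4, q1) — or both non-accepting, so no string is accepted by exactly one of the machines: L(M) \ L(N) and L(N) \ L(M) are both empty.
Hence every string is accepted by M iff it is accepted by N, and the two languages coincide.

Yes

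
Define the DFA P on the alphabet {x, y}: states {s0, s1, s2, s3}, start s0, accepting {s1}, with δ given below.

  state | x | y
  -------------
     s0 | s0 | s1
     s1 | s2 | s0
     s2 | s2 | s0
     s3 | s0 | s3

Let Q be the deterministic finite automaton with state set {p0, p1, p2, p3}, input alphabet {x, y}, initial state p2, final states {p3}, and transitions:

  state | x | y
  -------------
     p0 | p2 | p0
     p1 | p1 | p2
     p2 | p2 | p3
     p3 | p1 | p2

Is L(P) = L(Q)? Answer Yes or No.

Yes

Exploring the product automaton P × Q from the start pair (s0, p2), following both machines on each input symbol, reaches 3 state pairs: (s0, p2), (s1, p3), (s2, p1).
P accepts in {s1} and Q accepts in {p3}. In every reachable pair the two components are either both accepting — (s1, p3) — or both non-accepting, so no string is accepted by exactly one of the machines: L(P) \ L(Q) and L(Q) \ L(P) are both empty.
Hence every string is accepted by P iff it is accepted by Q, and the two languages coincide.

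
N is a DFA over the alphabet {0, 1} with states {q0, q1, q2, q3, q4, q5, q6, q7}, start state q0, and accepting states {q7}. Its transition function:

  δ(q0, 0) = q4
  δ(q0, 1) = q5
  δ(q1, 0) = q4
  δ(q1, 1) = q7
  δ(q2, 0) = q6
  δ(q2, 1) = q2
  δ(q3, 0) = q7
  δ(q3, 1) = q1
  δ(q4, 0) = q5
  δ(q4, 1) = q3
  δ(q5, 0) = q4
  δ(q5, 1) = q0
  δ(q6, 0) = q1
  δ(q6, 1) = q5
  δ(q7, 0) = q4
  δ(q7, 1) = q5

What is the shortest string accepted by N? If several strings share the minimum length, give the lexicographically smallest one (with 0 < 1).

A breadth-first search from q0 reaches an accepting state first via the path q0 → q4 → q3 → q7 on input 010.
No string of length < 3 is accepted (BFS exhausts all shorter strings without reaching an accepting state), and 010 is the lexicographically least accepting string of length 3.

010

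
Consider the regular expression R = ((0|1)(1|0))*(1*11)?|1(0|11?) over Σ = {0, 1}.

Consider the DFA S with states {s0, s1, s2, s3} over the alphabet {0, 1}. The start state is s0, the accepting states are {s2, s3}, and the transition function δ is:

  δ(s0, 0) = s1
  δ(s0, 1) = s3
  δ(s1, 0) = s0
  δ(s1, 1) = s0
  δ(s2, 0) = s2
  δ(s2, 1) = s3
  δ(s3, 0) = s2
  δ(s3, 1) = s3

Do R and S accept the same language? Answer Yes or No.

The empty string ε is accepted by R but rejected by S.
So L(R) ≠ L(S).

No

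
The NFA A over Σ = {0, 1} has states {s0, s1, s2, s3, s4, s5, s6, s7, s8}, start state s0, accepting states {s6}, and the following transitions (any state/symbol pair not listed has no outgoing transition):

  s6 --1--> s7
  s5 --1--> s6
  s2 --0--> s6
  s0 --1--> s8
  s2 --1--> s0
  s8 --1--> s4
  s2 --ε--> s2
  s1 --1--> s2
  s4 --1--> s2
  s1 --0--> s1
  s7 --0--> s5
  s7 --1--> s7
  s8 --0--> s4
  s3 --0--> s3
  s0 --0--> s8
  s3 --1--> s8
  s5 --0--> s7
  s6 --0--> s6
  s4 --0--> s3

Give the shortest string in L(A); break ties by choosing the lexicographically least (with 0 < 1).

A breadth-first search from s0 reaches an accepting state first via the path s0 → s8 → s4 → s2 → s6 on input 0010.
No string of length < 4 is accepted (BFS exhausts all shorter strings without reaching an accepting state), and 0010 is the lexicographically least accepting string of length 4.

0010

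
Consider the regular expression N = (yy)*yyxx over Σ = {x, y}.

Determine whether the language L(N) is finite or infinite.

infinite

The expression contains a Kleene star applied to a subexpression that matches at least one nonempty string, so it matches strings of unbounded length.
Hence L(N) is infinite.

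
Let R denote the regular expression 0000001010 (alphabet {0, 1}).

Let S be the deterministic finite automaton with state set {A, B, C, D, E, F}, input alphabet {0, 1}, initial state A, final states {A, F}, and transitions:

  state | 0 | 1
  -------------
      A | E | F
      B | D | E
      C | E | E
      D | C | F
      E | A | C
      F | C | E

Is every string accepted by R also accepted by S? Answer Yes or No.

Converting the expression R to a DFA (subset construction, then merging equivalent states) gives the minimal DFA with states {r0, r1, r2, r3, r4, r5, r6, r7, r8, r9, r10, r11}, start state r0, accepting states {r11} and transitions r0: 0→r1, 1→r2; r1: 0→r3, 1→r2; r2: 0→r2, 1→r2; r3: 0→r4, 1→r2; r4: 0→r5, 1→r2; r5: 0→r6, 1→r2; r6: 0→r7, 1→r2; r7: 0→r2, 1→r8; r8: 0→r9, 1→r2; r9: 0→r2, 1→r10; r10: 0→r11, 1→r2; r11: 0→r2, 1→r2.
Exploring the product automaton R × S from the start pair (r0, A), following both machines on each input symbol, reaches 15 state pairs: (r0, A), (r1, E), (r2, F), (r3, A), (r2, C), (r2, E), (r4, E), (r2, A), (r5, A), (r6, E), (r7, A), (r8, F), (r9, C), (r10, E), (r11, A).
R accepts in {r11} and S accepts in {A, F}. The reachable pairs whose R-component is accepting are (r11, A); in each of them the S-component is accepting too, so the product for L(R) \ L(S) (R-component accepting, S-component rejecting) has no reachable accepting pair and the difference is empty.
Hence every string in L(R) is also in L(S).

Yes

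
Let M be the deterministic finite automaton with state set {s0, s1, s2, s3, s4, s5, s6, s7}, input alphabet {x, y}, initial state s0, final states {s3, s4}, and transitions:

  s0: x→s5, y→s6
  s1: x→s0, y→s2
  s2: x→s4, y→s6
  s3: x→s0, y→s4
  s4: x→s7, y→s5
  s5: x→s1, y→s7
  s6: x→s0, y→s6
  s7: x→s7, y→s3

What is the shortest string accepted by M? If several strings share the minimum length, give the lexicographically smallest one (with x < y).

A breadth-first search from s0 reaches an accepting state first via the path s0 → s5 → s7 → s3 on input xyy.
No string of length < 3 is accepted (BFS exhausts all shorter strings without reaching an accepting state), and xyy is the lexicographically least accepting string of length 3.

xyy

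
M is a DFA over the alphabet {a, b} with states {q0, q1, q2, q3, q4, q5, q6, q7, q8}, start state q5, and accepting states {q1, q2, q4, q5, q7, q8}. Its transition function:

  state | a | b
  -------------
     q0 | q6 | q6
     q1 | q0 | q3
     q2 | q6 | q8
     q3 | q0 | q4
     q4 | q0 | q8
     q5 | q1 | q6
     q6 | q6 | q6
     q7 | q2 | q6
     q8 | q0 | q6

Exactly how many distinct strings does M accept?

The useful subgraph on states {q1, q3, q4, q5, q8} is acyclic, so L(M) is finite; the longest accepting path visits 5 useful states, giving maximum string length 4.
Counting accepting paths from q5 by length: 1 of length 0, 1 of length 1, 1 of length 3, 1 of length 4. Total 4.

4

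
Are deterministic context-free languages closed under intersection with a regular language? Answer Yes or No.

Run the DPDA and a DFA for the regular language in lock-step (product of the two finite controls, one shared stack, the DFA component advancing only on genuine input moves); the result is still deterministic and accepts when both components accept.
So the deterministic context-free languages are closed under intersection with a regular language.

Yes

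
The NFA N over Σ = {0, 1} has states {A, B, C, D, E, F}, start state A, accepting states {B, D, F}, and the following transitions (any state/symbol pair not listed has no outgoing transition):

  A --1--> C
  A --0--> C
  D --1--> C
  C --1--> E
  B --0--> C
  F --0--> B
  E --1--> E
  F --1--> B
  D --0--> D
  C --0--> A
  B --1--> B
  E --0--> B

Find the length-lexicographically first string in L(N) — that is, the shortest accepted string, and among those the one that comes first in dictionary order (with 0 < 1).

010

A breadth-first search from A reaches an accepting state first via the path A → C → E → B on input 010.
No string of length < 3 is accepted (BFS exhausts all shorter strings without reaching an accepting state), and 010 is the lexicographically least accepting string of length 3.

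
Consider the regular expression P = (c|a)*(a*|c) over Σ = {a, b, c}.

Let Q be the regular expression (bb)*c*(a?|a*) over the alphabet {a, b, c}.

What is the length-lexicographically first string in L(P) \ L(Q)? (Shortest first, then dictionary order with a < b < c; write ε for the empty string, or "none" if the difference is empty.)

ac

The string ac is accepted by P but not by Q.
No shorter string lies in the difference, and ac is the lexicographically first length-2 string in L(P) \ L(Q).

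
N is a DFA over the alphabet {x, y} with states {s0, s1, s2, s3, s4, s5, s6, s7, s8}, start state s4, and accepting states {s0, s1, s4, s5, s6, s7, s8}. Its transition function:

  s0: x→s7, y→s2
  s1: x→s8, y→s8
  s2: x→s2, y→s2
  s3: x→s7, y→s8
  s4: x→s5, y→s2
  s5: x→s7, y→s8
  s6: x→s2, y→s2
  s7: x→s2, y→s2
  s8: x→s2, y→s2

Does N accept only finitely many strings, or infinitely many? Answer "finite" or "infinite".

The useful states (reachable from s4 and able to reach an accepting state) are {s4, s5, s7, s8}.
Restricted to these states the transition graph has no cycle, so every accepting path has bounded length and L is finite.

finite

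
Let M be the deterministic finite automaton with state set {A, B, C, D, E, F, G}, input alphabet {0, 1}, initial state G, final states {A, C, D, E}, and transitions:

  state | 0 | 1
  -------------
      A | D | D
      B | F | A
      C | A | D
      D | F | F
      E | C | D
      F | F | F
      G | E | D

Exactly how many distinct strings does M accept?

8

The useful subgraph on states {A, C, D, E, G} is acyclic, so L(M) is finite; the longest accepting path visits 5 useful states, giving maximum string length 4.
Counting accepting paths from G by length: 2 of length 1, 2 of length 2, 2 of length 3, 2 of length 4. Total 8.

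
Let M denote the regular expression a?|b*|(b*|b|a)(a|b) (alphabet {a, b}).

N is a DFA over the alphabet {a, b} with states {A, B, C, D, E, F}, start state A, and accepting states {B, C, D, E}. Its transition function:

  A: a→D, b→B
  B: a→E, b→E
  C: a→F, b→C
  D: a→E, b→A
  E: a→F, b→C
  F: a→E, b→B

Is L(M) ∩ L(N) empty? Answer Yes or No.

The string a is accepted by both M and N.
Hence L(M) ∩ L(N) ≠ ∅.

No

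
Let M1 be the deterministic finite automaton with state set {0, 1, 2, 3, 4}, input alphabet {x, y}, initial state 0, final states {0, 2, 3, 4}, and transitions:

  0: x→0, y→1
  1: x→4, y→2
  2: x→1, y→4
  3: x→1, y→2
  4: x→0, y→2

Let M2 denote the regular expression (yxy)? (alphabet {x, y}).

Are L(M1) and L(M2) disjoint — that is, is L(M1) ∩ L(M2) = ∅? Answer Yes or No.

No

The empty string ε is accepted by both M1 and M2.
Hence L(M1) ∩ L(M2) ≠ ∅.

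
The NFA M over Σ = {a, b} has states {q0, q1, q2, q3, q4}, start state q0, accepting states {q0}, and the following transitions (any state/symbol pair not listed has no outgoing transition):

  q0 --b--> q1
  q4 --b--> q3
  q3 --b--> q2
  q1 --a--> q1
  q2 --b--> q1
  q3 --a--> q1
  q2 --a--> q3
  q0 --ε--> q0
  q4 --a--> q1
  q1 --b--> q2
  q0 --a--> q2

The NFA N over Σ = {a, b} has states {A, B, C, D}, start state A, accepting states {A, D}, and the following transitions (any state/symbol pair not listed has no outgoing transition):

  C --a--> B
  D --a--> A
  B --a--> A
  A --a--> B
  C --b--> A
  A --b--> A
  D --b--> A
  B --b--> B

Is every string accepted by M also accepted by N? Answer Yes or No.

Yes

Exploring the product automaton M × N from the start pair (q0, A), following both machines on each input symbol, reaches 7 state pairs: (q0, A), (q2, B), (q1, A), (q3, A), (q1, B), (q2, A), (q3, B).
M accepts in {q0} and N accepts in {A, D}. The reachable pairs whose M-component is accepting are (q0, A); in each of them the N-component is accepting too, so the product for L(M) \ L(N) (M-component accepting, N-component rejecting) has no reachable accepting pair and the difference is empty.
Hence every string in L(M) is also in L(N).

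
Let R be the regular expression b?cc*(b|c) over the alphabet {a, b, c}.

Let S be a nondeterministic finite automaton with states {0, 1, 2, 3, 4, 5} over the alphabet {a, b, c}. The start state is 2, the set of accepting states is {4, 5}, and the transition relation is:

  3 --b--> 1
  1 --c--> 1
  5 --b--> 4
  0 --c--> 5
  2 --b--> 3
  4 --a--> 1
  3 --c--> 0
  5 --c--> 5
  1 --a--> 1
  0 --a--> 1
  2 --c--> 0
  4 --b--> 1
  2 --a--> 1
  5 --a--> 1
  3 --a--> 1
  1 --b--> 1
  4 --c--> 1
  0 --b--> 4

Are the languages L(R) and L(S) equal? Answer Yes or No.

Converting the expression R to a DFA (subset construction, then merging equivalent states) gives the minimal DFA with states {r0, r1, r2, r3, r4, r5}, start state r0, accepting states {r4, r5} and transitions r0: a→r1, b→r2, c→r3; r1: a→r1, b→r1, c→r1; r2: a→r1, b→r1, c→r3; r3: a→r1, b→r4, c→r5; r4: a→r1, b→r1, c→r1; r5: a→r1, b→r4, c→r5.
Exploring the product automaton R × S from the start pair (r0, 2), following both machines on each input symbol, reaches 6 state pairs: (r0, 2), (r1, 1), (r2, 3), (r3, 0), (r4, 4), (r5, 5).
R accepts in {r4, r5} and S accepts in {4, 5}. In every reachable pair the two components are either both accepting — (r4, 4), (r5, 5) — or both non-accepting, so no string is accepted by exactly one of the machines: L(R) \ L(S) and L(S) \ L(R) are both empty.
Hence every string is accepted by R iff it is accepted by S, and the two languages coincide.

Yes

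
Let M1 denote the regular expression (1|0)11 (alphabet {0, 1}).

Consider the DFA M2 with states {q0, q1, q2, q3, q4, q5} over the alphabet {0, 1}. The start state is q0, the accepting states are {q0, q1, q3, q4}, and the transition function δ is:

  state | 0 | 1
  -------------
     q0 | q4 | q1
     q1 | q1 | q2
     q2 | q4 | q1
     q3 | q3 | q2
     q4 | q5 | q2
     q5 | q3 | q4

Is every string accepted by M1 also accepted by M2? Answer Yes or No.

Yes

Converting the expression M1 to a DFA (subset construction, then merging equivalent states) gives the minimal DFA with states {r0, r1, r2, r3, r4}, start state r0, accepting states {r4} and transitions r0: 0→r1, 1→r1; r1: 0→r2, 1→r3; r2: 0→r2, 1→r2; r3: 0→r2, 1→r4; r4: 0→r2, 1→r2.
Exploring the product automaton M1 × M2 from the start pair (r0, q0), following both machines on each input symbol, reaches 10 state pairs: (r0, q0), (r1, q4), (r1, q1), (r2, q5), (r3, q2), (r2, q1), (r2, q3), (r2, q4), (r4, q1), (r2, q2).
M1 accepts in {r4} and M2 accepts in {q0, q1, q3, q4}. The reachable pairs whose M1-component is accepting are (r4, q1); in each of them the M2-component is accepting too, so the product for L(M1) \ L(M2) (M1-component accepting, M2-component rejecting) has no reachable accepting pair and the difference is empty.
Hence every string in L(M1) is also in L(M2).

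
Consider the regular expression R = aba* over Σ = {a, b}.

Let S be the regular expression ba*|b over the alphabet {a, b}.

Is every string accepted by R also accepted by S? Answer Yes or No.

The string ab is in L(R) but not in L(S).
So L(R) ⊄ L(S).

No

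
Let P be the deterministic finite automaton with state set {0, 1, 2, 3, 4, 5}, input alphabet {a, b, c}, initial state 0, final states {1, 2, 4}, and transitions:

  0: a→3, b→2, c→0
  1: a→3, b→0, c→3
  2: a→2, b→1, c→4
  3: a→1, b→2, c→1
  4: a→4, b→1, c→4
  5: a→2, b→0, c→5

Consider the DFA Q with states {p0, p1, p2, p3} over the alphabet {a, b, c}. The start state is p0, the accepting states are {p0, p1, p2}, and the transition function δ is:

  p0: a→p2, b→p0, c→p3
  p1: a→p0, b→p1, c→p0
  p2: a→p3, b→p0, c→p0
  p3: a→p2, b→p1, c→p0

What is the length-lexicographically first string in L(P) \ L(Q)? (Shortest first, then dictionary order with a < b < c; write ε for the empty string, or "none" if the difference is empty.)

aa

The string aa is accepted by P but not by Q.
No shorter string lies in the difference, and aa is the lexicographically first length-2 string in L(P) \ L(Q).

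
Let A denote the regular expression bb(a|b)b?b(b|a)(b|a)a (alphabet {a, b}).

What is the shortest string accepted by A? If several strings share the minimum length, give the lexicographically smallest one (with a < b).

By inspection of the expression, no string of length less than 7 matches, and bbabaaa is the lexicographically first match of length 7.

bbabaaa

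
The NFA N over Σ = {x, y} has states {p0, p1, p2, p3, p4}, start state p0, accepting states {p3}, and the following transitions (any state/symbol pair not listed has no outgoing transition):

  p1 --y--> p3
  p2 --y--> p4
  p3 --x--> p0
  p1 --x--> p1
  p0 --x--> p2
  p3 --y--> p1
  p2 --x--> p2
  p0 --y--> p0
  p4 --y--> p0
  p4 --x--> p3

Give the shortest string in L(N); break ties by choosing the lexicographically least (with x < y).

xyx

A breadth-first search from p0 reaches an accepting state first via the path p0 → p2 → p4 → p3 on input xyx.
No string of length < 3 is accepted (BFS exhausts all shorter strings without reaching an accepting state), and xyx is the lexicographically least accepting string of length 3.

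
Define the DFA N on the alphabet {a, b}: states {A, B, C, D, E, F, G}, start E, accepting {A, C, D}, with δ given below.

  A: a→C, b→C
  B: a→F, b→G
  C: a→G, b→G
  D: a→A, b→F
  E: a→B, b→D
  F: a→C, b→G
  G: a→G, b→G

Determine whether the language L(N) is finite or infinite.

The useful states (reachable from E and able to reach an accepting state) are {A, B, C, D, E, F}.
Restricted to these states the transition graph has no cycle, so every accepting path has bounded length and L is finite.

finite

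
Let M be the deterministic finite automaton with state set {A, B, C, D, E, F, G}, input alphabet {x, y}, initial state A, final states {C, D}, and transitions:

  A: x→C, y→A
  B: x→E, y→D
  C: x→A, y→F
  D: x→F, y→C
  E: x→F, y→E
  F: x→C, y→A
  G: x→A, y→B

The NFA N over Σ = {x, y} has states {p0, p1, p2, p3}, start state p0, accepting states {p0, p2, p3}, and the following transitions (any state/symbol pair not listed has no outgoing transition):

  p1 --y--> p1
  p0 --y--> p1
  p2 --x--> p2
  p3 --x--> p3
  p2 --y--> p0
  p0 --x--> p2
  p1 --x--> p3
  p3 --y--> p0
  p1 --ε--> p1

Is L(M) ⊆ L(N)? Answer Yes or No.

Yes

Exploring the product automaton M × N from the start pair (A, p0), following both machines on each input symbol, reaches 7 state pairs: (A, p0), (C, p2), (A, p1), (A, p2), (F, p0), (C, p3), (A, p3).
M accepts in {C, D} and N accepts in {p0, p2, p3}. The reachable pairs whose M-component is accepting are (C, p2), (C, p3); in each of them the N-component is accepting too, so the product for L(M) \ L(N) (M-component accepting, N-component rejecting) has no reachable accepting pair and the difference is empty.
Hence every string in L(M) is also in L(N).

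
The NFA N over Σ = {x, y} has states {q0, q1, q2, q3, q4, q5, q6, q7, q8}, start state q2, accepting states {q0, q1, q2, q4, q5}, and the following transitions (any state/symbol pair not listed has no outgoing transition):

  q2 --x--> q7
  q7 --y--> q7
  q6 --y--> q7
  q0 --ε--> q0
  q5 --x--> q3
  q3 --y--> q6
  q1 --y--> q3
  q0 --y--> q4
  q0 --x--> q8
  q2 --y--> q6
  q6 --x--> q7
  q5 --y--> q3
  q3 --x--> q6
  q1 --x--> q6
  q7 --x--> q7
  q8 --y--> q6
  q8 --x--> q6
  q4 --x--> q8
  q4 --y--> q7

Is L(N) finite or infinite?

finite

The useful states (reachable from q2 and able to reach an accepting state) are {q2}.
Restricted to these states the transition graph has no cycle, so every accepting path has bounded length and L is finite.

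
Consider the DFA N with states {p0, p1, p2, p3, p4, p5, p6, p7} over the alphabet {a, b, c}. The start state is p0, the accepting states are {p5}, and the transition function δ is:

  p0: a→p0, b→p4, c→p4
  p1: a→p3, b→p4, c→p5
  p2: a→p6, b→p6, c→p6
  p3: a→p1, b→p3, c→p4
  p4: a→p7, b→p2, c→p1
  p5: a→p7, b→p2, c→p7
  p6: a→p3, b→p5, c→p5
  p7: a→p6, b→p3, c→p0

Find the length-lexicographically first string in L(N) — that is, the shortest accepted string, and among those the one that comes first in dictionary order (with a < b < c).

bcc

A breadth-first search from p0 reaches an accepting state first via the path p0 → p4 → p1 → p5 on input bcc.
No string of length < 3 is accepted (BFS exhausts all shorter strings without reaching an accepting state), and bcc is the lexicographically least accepting string of length 3.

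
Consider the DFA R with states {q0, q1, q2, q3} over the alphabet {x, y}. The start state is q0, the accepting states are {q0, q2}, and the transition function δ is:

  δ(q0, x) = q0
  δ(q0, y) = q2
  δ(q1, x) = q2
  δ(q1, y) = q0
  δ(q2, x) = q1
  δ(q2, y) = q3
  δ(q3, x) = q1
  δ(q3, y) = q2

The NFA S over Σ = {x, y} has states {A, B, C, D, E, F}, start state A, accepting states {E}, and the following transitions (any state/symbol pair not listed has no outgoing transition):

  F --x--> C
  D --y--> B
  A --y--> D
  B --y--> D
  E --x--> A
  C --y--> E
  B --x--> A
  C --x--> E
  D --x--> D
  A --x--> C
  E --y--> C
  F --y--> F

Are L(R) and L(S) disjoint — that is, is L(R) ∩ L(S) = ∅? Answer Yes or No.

The string xx is accepted by both R and S.
Hence L(R) ∩ L(S) ≠ ∅.

No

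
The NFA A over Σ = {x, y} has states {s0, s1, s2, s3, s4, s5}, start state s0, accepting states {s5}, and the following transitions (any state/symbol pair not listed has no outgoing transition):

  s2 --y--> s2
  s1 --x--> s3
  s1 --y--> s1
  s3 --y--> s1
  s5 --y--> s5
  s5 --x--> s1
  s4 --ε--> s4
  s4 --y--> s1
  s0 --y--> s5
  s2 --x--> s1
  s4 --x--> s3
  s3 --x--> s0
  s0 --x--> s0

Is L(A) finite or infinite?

infinite

State s0 is reachable from the start and can reach an accepting state, and it lies on the cycle s0 → s0.
Traversing that cycle any number of times yields accepted strings of unbounded length, so the language is infinite.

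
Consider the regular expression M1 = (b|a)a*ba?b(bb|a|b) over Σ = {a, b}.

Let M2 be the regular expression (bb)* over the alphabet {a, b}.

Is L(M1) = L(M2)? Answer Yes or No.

No

The string abba is accepted by M1 but rejected by M2.
So L(M1) ≠ L(M2).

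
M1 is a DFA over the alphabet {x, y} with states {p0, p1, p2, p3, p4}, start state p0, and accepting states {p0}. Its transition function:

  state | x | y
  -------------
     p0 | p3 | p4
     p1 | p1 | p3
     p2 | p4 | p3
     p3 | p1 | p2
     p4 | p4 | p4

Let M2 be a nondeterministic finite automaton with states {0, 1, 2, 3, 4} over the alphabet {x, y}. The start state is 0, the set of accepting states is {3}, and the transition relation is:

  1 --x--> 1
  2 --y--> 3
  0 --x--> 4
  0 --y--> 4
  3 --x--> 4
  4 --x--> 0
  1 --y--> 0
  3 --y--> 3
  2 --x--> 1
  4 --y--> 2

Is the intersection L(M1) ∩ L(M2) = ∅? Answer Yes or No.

Yes

Exploring the product automaton M1 × M2 from the start pair (p0, 0), following both machines on each input symbol, reaches 16 state pairs: (p0, 0), (p3, 4), (p4, 4), (p1, 0), (p2, 2), (p4, 0), (p4, 2), (p1, 4), (p4, 1), (p3, 3), (p4, 3), (p3, 2), (p2, 3), (p1, 1), (p3, 0), (p2, 4).
M1 accepts in {p0} and M2 accepts in {3}; no reachable pair has both components accepting, so no string drives both machines to acceptance simultaneously and L(M1) ∩ L(M2) = ∅.
So no string is accepted by both, and the intersection is empty.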